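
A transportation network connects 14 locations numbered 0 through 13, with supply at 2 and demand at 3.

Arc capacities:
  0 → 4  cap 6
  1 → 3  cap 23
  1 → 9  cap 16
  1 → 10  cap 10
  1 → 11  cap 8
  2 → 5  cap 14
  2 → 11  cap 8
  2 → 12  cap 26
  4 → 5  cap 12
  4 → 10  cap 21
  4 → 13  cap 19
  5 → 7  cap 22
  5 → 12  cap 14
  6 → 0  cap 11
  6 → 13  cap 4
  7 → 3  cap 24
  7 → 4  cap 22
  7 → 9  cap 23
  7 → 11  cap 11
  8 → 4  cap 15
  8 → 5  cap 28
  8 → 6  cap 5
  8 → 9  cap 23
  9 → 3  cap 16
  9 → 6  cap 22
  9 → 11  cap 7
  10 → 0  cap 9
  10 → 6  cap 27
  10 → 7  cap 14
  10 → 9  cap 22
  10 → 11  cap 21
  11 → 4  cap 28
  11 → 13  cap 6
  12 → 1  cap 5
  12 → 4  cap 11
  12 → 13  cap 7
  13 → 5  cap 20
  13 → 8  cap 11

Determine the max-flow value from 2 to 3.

Maximum flow value: 45

augment #1: 2→5→7→3 bottleneck 14, total now 14
augment #2: 2→12→1→3 bottleneck 5, total now 19
augment #3: 2→11→4→5→7→3 bottleneck 8, total now 27
augment #4: 2→12→4→10→7→3 bottleneck 2, total now 29
augment #5: 2→12→4→10→9→3 bottleneck 9, total now 38
augment #6: 2→12→13→8→9→3 bottleneck 7, total now 45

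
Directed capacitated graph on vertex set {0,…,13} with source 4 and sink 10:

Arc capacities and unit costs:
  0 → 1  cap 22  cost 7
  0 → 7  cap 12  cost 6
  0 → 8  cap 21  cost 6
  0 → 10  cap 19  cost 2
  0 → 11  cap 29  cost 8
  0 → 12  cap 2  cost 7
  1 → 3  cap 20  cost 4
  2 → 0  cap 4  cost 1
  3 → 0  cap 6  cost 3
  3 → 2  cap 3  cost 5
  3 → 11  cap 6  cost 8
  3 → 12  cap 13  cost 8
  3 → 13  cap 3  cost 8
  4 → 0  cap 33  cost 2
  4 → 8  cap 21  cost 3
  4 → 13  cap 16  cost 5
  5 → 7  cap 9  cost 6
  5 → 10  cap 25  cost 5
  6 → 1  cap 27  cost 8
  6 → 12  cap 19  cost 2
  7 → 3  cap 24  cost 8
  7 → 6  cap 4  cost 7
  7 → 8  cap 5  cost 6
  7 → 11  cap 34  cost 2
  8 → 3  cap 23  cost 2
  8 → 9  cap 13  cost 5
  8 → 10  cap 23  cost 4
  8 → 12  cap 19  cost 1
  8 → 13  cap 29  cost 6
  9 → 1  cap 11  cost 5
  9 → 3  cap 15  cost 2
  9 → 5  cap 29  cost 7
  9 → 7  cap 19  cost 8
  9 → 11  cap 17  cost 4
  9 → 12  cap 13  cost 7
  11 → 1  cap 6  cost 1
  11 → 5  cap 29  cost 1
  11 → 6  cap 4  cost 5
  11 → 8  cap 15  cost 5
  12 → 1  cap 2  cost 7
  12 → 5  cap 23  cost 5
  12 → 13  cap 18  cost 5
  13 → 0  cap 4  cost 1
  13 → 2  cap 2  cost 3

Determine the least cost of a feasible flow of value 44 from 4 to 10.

shortest-cost path #1: 4→0→10 push 19 @ unit cost 4 (adds 76)
shortest-cost path #2: 4→8→10 push 21 @ unit cost 7 (adds 147)
shortest-cost path #3: 4→0→8→10 push 2 @ unit cost 12 (adds 24)
shortest-cost path #4: 4→0→11→5→10 push 2 @ unit cost 16 (adds 32)
total cost = 279

Minimum cost for 44 units: 279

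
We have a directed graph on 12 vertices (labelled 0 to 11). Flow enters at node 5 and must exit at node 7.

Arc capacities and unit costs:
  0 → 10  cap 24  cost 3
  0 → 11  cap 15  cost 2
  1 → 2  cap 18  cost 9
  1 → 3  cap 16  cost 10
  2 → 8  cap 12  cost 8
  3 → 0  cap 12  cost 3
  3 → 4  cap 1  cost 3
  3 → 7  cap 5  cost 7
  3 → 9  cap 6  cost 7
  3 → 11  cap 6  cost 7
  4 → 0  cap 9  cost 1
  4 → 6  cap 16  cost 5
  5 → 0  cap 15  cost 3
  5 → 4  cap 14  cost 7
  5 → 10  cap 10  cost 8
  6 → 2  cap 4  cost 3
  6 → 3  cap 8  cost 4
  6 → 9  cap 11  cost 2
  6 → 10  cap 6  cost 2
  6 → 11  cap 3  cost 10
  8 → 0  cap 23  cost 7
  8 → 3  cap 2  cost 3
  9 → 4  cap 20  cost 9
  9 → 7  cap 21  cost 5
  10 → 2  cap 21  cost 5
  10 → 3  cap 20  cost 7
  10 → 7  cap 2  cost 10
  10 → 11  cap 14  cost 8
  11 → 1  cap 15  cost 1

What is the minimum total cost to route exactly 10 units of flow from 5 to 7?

shortest-cost path #1: 5→0→10→7 push 2 @ unit cost 16 (adds 32)
shortest-cost path #2: 5→4→6→9→7 push 8 @ unit cost 19 (adds 152)
total cost = 184

Minimum cost for 10 units: 184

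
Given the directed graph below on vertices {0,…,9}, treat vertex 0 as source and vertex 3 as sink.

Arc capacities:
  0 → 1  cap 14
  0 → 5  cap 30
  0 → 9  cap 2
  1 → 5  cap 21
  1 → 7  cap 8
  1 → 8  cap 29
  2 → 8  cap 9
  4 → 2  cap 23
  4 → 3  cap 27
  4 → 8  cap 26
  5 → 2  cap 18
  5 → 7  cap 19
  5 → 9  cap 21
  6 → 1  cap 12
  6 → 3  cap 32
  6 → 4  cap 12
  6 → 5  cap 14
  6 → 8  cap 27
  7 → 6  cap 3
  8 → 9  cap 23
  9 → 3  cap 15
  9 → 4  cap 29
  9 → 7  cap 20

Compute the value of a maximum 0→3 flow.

Maximum flow value: 45

augment #1: 0→9→3 bottleneck 2, total now 2
augment #2: 0→5→9→3 bottleneck 13, total now 15
augment #3: 0→1→7→6→3 bottleneck 3, total now 18
augment #4: 0→5→9→4→3 bottleneck 8, total now 26
augment #5: 0→1→8→9→4→3 bottleneck 11, total now 37
augment #6: 0→5→2→8→9→4→3 bottleneck 8, total now 45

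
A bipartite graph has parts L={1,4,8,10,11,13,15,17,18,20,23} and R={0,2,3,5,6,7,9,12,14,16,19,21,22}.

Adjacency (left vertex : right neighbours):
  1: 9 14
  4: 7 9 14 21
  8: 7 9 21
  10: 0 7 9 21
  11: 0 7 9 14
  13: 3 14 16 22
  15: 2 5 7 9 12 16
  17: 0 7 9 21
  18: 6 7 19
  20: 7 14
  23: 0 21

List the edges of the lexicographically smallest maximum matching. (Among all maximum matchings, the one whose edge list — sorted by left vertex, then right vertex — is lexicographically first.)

Lex-smallest maximum matching: {(1,9), (4,7), (8,21), (10,0), (11,14), (13,3), (15,2), (18,6)}

|M| = 8 (so the lex-smallest maximum matching has 8 edges)
process left vertices in ascending order; for each, take the smallest-labelled available neighbour that still permits 8 edges overall, or leave it unmatched if none does
lex-smallest matching: {1-9, 4-7, 8-21, 10-0, 11-14, 13-3, 15-2, 18-6}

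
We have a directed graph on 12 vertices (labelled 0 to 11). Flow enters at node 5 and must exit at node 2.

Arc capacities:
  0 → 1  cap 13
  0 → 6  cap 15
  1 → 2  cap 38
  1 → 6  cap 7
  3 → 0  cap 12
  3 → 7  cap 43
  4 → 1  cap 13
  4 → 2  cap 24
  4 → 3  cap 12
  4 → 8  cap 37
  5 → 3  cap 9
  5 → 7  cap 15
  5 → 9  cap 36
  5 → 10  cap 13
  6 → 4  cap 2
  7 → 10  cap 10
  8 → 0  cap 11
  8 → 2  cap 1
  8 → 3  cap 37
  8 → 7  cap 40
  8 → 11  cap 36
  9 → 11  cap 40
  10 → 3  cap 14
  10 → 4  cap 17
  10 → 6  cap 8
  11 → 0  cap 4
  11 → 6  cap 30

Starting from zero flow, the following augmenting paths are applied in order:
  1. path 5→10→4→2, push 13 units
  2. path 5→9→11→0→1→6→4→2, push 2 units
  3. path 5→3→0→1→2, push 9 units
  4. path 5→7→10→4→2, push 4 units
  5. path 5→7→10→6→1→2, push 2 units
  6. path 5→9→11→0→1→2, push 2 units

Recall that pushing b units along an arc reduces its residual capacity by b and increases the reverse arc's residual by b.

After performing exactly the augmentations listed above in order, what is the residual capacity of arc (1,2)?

after path 1 (5→10→4→2, push 13): res(1,2)=38
after path 2 (5→9→11→0→1→6→4→2, push 2): res(1,2)=38
after path 3 (5→3→0→1→2, push 9): res(1,2)=29
after path 4 (5→7→10→4→2, push 4): res(1,2)=29
after path 5 (5→7→10→6→1→2, push 2): res(1,2)=27
after path 6 (5→9→11→0→1→2, push 2): res(1,2)=25

Residual capacity of (1,2): 25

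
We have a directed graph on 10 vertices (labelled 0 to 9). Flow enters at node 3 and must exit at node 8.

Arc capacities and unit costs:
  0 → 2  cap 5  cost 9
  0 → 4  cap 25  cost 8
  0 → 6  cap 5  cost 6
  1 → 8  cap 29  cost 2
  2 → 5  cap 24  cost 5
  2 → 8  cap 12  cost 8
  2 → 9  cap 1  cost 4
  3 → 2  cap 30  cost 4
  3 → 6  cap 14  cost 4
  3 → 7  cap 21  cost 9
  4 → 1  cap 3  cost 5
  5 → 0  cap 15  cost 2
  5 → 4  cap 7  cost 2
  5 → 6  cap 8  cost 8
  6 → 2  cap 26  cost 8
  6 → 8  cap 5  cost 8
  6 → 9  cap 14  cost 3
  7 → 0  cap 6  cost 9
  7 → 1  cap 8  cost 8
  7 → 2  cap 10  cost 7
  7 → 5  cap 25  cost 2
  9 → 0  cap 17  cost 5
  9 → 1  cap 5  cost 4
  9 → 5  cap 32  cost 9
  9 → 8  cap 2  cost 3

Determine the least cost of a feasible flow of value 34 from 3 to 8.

Minimum cost for 34 units: 476

shortest-cost path #1: 3→6→9→8 push 2 @ unit cost 10 (adds 20)
shortest-cost path #2: 3→6→8 push 5 @ unit cost 12 (adds 60)
shortest-cost path #3: 3→2→8 push 12 @ unit cost 12 (adds 144)
shortest-cost path #4: 3→6→9→1→8 push 5 @ unit cost 13 (adds 65)
shortest-cost path #5: 3→2→5→4→1→8 push 3 @ unit cost 18 (adds 54)
shortest-cost path #6: 3→7→1→8 push 7 @ unit cost 19 (adds 133)
total cost = 476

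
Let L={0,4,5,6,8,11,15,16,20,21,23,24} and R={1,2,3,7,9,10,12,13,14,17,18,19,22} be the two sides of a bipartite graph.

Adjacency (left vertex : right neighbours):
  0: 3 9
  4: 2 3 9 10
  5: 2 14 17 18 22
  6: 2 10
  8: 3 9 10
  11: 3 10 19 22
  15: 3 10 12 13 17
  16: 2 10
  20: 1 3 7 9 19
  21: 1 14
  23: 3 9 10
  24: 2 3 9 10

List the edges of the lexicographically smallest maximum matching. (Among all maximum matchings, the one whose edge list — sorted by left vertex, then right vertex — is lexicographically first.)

Lex-smallest maximum matching: {(0,3), (4,2), (5,14), (6,10), (8,9), (11,19), (15,12), (20,7), (21,1)}

|M| = 9 (so the lex-smallest maximum matching has 9 edges)
process left vertices in ascending order; for each, take the smallest-labelled available neighbour that still permits 9 edges overall, or leave it unmatched if none does
lex-smallest matching: {0-3, 4-2, 5-14, 6-10, 8-9, 11-19, 15-12, 20-7, 21-1}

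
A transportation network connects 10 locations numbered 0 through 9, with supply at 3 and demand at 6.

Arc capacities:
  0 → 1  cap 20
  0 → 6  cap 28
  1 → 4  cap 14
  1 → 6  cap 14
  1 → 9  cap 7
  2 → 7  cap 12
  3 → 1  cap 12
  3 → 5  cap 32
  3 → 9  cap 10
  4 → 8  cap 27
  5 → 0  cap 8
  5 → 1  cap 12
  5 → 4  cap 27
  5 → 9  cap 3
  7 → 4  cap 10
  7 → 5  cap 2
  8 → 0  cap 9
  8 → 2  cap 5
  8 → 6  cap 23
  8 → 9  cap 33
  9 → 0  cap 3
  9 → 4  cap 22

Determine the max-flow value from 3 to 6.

augment #1: 3→1→6 bottleneck 12, total now 12
augment #2: 3→5→0→6 bottleneck 8, total now 20
augment #3: 3→5→1→6 bottleneck 2, total now 22
augment #4: 3→9→0→6 bottleneck 3, total now 25
augment #5: 3→5→4→8→6 bottleneck 22, total now 47
augment #6: 3→9→4→8→6 bottleneck 1, total now 48
augment #7: 3→9→4→8→0→6 bottleneck 4, total now 52

Maximum flow value: 52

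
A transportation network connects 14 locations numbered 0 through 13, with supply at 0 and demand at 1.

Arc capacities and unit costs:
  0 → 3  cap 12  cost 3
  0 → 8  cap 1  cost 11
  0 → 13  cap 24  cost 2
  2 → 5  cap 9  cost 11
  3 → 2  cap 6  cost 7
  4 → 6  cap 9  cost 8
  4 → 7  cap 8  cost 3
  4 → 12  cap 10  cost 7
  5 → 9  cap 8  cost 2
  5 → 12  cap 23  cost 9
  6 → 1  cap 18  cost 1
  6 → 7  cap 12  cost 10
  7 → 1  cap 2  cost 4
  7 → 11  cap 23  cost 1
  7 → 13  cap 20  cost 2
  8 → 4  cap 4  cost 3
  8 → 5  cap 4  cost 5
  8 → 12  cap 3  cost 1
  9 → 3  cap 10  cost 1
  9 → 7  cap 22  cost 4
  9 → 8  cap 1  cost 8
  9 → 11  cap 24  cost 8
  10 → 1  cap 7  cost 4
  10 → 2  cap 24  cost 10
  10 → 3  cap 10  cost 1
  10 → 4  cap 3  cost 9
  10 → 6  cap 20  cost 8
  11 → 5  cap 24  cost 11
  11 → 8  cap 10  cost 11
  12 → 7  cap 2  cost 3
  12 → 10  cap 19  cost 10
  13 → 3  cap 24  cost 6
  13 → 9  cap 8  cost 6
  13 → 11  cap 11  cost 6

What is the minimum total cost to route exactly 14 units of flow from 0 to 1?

Minimum cost for 14 units: 462

shortest-cost path #1: 0→13→9→7→1 push 2 @ unit cost 16 (adds 32)
shortest-cost path #2: 0→8→4→6→1 push 1 @ unit cost 23 (adds 23)
shortest-cost path #3: 0→13→9→8→4→6→1 push 1 @ unit cost 28 (adds 28)
shortest-cost path #4: 0→13→11→8→4→6→1 push 2 @ unit cost 31 (adds 62)
shortest-cost path #5: 0→13→11→8→12→10→1 push 3 @ unit cost 34 (adds 102)
shortest-cost path #6: 0→13→11→5→12→10→1 push 4 @ unit cost 42 (adds 168)
shortest-cost path #7: 0→13→11→5→12→10→6→1 push 1 @ unit cost 47 (adds 47)
total cost = 462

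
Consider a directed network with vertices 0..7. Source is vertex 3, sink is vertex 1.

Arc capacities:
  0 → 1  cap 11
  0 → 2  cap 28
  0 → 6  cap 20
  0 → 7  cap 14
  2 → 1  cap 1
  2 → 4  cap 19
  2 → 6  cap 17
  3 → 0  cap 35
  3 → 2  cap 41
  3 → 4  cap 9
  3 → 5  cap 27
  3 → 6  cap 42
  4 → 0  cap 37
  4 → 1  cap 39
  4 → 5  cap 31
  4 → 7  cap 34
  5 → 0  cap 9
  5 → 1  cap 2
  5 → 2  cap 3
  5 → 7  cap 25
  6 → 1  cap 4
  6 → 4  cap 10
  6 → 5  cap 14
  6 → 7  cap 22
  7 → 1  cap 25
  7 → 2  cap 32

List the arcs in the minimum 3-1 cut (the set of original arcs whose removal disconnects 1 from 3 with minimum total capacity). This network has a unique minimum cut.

augment #1: 3→0→1 push 11
augment #2: 3→2→1 push 1
augment #3: 3→4→1 push 9
augment #4: 3→5→1 push 2
augment #5: 3→6→1 push 4
augment #6: 3→0→7→1 push 14
augment #7: 3→2→4→1 push 19
augment #8: 3→5→7→1 push 11
augment #9: 3→6→4→1 push 10
max flow = 81; residual-reachable set from 3 gives S-side
cut edges (S→T): {(0,1), (2,1), (2,4), (3,4), (5,1), (6,1), (6,4), (7,1)} total cap 81

Min-cut arcs: {(0,1), (2,1), (2,4), (3,4), (5,1), (6,1), (6,4), (7,1)} (total capacity 81)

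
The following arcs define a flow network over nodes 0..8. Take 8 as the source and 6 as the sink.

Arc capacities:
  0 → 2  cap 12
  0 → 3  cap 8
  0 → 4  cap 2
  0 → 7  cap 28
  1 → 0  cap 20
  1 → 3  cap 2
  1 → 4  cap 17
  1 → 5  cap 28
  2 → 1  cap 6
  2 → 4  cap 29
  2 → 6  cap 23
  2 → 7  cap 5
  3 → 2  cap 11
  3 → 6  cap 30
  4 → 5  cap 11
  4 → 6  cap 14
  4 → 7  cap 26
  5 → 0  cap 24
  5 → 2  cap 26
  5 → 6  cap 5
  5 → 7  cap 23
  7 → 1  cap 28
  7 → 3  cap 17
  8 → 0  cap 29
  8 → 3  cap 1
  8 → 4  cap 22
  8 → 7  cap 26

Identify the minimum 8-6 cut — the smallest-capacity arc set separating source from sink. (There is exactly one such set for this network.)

augment #1: 8→3→6 push 1
augment #2: 8→4→6 push 14
augment #3: 8→0→2→6 push 12
augment #4: 8→0→3→6 push 8
augment #5: 8→4→5→6 push 5
augment #6: 8→7→3→6 push 17
augment #7: 8→4→5→2→6 push 3
augment #8: 8→7→1→3→6 push 2
augment #9: 8→0→4→5→2→6 push 2
augment #10: 8→7→1→5→2→6 push 6
max flow = 70; residual-reachable set from 8 gives S-side
cut edges (S→T): {(0,3), (1,3), (2,6), (4,6), (5,6), (7,3), (8,3)} total cap 70

Min-cut arcs: {(0,3), (1,3), (2,6), (4,6), (5,6), (7,3), (8,3)} (total capacity 70)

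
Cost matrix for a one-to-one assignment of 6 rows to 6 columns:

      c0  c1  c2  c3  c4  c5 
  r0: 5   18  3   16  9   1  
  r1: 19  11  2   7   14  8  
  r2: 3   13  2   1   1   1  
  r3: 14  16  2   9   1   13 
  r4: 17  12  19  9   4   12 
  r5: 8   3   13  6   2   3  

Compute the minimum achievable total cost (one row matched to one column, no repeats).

Minimum assignment cost: 19

optimal assignment: row0→col5 (cost 1), row1→col2 (cost 2), row2→col0 (cost 3), row3→col4 (cost 1), row4→col3 (cost 9), row5→col1 (cost 3)
total = 1 + 2 + 3 + 1 + 9 + 3 = 19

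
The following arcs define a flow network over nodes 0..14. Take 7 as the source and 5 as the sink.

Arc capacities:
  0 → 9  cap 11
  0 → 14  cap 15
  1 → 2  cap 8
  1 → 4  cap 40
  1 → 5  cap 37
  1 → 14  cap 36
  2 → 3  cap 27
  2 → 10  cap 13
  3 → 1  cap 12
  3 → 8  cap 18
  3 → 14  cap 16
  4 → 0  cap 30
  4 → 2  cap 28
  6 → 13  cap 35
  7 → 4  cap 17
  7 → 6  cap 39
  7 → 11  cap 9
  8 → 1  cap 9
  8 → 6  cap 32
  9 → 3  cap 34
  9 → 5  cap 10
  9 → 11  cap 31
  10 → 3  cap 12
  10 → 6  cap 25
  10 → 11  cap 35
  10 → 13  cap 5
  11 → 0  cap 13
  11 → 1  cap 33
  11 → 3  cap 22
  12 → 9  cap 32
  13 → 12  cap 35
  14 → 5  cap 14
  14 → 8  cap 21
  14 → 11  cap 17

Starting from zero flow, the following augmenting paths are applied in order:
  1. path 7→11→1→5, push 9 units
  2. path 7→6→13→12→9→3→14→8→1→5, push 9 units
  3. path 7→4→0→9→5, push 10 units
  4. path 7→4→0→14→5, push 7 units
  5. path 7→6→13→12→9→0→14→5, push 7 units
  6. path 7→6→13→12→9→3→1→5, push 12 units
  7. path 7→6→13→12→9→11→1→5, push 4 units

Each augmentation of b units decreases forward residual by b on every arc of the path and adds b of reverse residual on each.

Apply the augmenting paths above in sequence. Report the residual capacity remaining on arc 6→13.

Residual capacity of (6,13): 3

after path 1 (7→11→1→5, push 9): res(6,13)=35
after path 2 (7→6→13→12→9→3→14→8→1→5, push 9): res(6,13)=26
after path 3 (7→4→0→9→5, push 10): res(6,13)=26
after path 4 (7→4→0→14→5, push 7): res(6,13)=26
after path 5 (7→6→13→12→9→0→14→5, push 7): res(6,13)=19
after path 6 (7→6→13→12→9→3→1→5, push 12): res(6,13)=7
after path 7 (7→6→13→12→9→11→1→5, push 4): res(6,13)=3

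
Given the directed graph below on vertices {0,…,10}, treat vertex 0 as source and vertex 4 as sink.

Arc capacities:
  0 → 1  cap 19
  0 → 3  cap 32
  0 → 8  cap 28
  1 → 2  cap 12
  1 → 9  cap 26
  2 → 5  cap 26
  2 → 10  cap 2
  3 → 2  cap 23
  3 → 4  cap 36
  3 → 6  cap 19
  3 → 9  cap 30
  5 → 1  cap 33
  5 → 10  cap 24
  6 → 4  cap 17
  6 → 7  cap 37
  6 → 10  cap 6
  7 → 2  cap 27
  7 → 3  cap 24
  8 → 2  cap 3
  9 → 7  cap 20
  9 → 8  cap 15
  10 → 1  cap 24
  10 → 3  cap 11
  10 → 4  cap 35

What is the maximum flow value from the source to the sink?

Maximum flow value: 54

augment #1: 0→3→4 bottleneck 32, total now 32
augment #2: 0→1→2→10→4 bottleneck 2, total now 34
augment #3: 0→1→2→5→10→4 bottleneck 10, total now 44
augment #4: 0→1→9→7→3→4 bottleneck 4, total now 48
augment #5: 0→8→2→5→10→4 bottleneck 3, total now 51
augment #6: 0→1→9→7→3→6→4 bottleneck 3, total now 54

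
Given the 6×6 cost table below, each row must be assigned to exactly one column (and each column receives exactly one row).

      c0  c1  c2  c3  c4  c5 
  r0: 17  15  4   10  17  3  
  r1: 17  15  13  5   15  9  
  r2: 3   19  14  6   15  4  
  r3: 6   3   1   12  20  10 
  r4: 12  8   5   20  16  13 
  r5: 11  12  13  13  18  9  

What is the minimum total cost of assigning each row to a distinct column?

Minimum assignment cost: 37

optimal assignment: row0→col5 (cost 3), row1→col3 (cost 5), row2→col0 (cost 3), row3→col1 (cost 3), row4→col2 (cost 5), row5→col4 (cost 18)
total = 3 + 5 + 3 + 3 + 5 + 18 = 37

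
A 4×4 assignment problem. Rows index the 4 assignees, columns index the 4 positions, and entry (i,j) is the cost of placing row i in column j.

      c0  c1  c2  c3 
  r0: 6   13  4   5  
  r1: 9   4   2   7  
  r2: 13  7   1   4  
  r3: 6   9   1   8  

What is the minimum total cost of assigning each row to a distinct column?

Minimum assignment cost: 15

optimal assignment: row0→col0 (cost 6), row1→col1 (cost 4), row2→col3 (cost 4), row3→col2 (cost 1)
total = 6 + 4 + 4 + 1 = 15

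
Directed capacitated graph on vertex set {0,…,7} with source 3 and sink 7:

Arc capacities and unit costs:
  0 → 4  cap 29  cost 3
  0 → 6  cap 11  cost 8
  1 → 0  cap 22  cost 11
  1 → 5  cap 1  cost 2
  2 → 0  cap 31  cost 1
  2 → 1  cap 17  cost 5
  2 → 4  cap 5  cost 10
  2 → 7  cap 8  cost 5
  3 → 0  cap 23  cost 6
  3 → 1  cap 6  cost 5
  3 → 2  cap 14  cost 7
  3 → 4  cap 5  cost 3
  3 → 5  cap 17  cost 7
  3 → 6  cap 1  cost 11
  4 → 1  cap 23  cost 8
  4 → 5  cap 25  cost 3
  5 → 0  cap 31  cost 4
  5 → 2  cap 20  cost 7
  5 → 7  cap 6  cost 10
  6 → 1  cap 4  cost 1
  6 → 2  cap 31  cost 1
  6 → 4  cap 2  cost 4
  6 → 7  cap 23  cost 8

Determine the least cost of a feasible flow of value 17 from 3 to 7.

Minimum cost for 17 units: 256

shortest-cost path #1: 3→2→7 push 8 @ unit cost 12 (adds 96)
shortest-cost path #2: 3→4→5→7 push 5 @ unit cost 16 (adds 80)
shortest-cost path #3: 3→5→7 push 1 @ unit cost 17 (adds 17)
shortest-cost path #4: 3→6→7 push 1 @ unit cost 19 (adds 19)
shortest-cost path #5: 3→0→6→7 push 2 @ unit cost 22 (adds 44)
total cost = 256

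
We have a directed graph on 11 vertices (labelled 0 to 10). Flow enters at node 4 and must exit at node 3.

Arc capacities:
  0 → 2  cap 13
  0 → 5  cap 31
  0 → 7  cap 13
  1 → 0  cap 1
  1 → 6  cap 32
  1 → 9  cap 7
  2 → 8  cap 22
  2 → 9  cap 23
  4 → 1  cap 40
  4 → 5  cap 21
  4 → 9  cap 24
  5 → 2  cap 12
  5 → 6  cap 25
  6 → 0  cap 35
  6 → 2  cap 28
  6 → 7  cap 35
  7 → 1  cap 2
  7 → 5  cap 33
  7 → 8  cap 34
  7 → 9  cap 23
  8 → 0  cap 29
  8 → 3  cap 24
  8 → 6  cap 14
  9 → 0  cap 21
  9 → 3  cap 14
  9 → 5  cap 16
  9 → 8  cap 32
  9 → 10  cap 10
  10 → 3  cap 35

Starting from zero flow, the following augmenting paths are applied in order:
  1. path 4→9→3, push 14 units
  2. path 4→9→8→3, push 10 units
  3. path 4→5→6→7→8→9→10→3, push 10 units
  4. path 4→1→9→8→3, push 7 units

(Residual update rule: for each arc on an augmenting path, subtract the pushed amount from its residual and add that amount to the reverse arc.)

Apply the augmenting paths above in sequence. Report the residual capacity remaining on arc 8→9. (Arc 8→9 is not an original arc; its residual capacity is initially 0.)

Residual capacity of (8,9): 7

after path 1 (4→9→3, push 14): res(8,9)=0
after path 2 (4→9→8→3, push 10): res(8,9)=10
after path 3 (4→5→6→7→8→9→10→3, push 10): res(8,9)=0
after path 4 (4→1→9→8→3, push 7): res(8,9)=7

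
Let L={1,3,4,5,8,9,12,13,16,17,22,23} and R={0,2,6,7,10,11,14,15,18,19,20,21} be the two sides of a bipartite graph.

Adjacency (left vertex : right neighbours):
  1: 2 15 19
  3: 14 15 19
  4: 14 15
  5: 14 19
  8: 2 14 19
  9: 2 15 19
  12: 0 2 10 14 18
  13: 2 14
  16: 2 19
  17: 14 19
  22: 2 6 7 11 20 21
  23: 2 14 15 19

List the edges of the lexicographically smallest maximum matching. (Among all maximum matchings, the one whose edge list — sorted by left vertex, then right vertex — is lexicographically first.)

Lex-smallest maximum matching: {(1,2), (3,14), (4,15), (5,19), (12,0), (22,6)}

|M| = 6 (so the lex-smallest maximum matching has 6 edges)
process left vertices in ascending order; for each, take the smallest-labelled available neighbour that still permits 6 edges overall, or leave it unmatched if none does
lex-smallest matching: {1-2, 3-14, 4-15, 5-19, 12-0, 22-6}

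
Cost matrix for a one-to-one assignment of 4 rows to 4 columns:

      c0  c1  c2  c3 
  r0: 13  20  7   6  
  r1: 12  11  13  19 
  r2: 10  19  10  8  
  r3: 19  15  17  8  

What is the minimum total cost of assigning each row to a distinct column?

optimal assignment: row0→col2 (cost 7), row1→col1 (cost 11), row2→col0 (cost 10), row3→col3 (cost 8)
total = 7 + 11 + 10 + 8 = 36

Minimum assignment cost: 36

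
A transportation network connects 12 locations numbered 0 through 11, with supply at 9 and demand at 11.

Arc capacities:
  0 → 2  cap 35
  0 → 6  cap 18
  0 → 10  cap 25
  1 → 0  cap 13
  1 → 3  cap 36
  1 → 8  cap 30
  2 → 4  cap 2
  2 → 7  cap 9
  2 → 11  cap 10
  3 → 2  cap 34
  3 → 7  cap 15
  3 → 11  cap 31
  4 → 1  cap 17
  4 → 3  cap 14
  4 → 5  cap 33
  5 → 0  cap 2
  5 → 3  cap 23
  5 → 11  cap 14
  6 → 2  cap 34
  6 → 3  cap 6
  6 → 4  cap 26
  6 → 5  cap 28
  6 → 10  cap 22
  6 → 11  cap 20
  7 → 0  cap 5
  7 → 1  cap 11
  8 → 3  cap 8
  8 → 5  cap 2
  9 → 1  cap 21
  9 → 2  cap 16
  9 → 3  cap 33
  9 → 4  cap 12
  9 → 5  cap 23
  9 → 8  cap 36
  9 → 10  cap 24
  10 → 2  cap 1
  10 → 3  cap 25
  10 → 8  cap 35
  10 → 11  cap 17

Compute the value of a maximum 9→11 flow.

augment #1: 9→2→11 bottleneck 10, total now 10
augment #2: 9→3→11 bottleneck 31, total now 41
augment #3: 9→5→11 bottleneck 14, total now 55
augment #4: 9→10→11 bottleneck 17, total now 72
augment #5: 9→1→0→6→11 bottleneck 13, total now 85
augment #6: 9→5→0→6→11 bottleneck 2, total now 87
augment #7: 9→2→7→0→6→11 bottleneck 3, total now 90

Maximum flow value: 90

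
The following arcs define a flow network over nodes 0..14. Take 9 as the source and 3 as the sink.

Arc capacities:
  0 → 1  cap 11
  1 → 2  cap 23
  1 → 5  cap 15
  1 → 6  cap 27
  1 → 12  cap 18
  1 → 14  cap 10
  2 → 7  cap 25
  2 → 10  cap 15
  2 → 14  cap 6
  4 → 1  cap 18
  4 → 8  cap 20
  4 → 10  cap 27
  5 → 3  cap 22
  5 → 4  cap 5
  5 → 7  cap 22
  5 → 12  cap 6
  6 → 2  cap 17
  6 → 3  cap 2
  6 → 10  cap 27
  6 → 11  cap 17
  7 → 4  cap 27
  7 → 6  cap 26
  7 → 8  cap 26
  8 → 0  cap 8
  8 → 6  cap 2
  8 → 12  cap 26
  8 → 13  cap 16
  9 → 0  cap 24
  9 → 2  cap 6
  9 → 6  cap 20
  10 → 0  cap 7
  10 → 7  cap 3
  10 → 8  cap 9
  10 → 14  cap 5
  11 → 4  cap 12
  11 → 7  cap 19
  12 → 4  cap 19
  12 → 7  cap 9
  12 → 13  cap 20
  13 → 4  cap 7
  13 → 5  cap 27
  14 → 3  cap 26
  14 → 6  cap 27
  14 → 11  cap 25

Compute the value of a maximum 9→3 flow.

Maximum flow value: 37

augment #1: 9→6→3 bottleneck 2, total now 2
augment #2: 9→2→14→3 bottleneck 6, total now 8
augment #3: 9→0→1→5→3 bottleneck 11, total now 19
augment #4: 9→6→10→14→3 bottleneck 5, total now 24
augment #5: 9→6→10→8→13→5→3 bottleneck 9, total now 33
augment #6: 9→6→11→4→1→5→3 bottleneck 2, total now 35
augment #7: 9→6→11→4→1→14→3 bottleneck 2, total now 37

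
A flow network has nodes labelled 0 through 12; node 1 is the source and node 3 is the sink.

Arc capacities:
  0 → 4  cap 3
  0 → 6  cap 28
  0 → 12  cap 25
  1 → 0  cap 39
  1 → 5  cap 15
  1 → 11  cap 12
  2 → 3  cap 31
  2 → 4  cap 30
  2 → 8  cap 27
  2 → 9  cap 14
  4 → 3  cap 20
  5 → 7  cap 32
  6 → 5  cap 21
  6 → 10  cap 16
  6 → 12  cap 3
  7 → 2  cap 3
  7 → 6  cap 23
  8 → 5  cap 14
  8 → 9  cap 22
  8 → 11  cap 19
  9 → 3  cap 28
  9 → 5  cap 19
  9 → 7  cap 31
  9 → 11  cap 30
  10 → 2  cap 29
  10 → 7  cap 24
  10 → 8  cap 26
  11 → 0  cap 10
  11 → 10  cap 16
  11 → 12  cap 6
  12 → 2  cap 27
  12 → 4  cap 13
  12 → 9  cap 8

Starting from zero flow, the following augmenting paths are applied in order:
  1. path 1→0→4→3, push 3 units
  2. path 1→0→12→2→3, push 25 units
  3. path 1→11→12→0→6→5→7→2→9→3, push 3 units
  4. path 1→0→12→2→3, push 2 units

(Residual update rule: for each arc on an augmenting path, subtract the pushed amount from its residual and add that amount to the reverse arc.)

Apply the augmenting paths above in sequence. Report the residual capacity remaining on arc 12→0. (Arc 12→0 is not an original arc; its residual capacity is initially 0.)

Residual capacity of (12,0): 24

after path 1 (1→0→4→3, push 3): res(12,0)=0
after path 2 (1→0→12→2→3, push 25): res(12,0)=25
after path 3 (1→11→12→0→6→5→7→2→9→3, push 3): res(12,0)=22
after path 4 (1→0→12→2→3, push 2): res(12,0)=24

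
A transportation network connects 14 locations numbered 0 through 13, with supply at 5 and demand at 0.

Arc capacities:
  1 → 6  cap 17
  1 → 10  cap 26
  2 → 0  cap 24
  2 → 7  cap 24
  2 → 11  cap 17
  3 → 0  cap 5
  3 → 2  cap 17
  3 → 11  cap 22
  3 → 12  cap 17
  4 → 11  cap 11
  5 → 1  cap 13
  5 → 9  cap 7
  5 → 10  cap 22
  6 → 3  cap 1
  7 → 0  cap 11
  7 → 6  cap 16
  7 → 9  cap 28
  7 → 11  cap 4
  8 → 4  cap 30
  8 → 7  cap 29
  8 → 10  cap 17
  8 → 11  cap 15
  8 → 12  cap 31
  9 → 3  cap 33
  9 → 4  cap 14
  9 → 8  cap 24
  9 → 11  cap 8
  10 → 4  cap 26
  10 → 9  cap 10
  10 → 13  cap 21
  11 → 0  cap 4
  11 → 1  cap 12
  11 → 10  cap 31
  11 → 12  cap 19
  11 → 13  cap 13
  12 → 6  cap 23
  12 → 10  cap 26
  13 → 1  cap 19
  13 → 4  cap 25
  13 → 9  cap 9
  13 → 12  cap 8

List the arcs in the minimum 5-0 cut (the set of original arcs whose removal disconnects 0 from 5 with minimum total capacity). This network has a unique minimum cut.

Min-cut arcs: {(5,9), (6,3), (10,9), (11,0), (13,9)} (total capacity 31)

augment #1: 5→9→3→0 push 5
augment #2: 5→9→11→0 push 2
augment #3: 5→10→4→11→0 push 2
augment #4: 5→1→6→3→2→0 push 1
augment #5: 5→10→9→3→2→0 push 10
augment #6: 5→10→13→9→3→2→0 push 6
augment #7: 5→10→13→9→8→7→0 push 3
augment #8: 5→10→4→11→9→8→7→0 push 1
augment #9: 5→1→10→4→11→9→8→7→0 push 1
max flow = 31; residual-reachable set from 5 gives S-side
cut edges (S→T): {(5,9), (6,3), (10,9), (11,0), (13,9)} total cap 31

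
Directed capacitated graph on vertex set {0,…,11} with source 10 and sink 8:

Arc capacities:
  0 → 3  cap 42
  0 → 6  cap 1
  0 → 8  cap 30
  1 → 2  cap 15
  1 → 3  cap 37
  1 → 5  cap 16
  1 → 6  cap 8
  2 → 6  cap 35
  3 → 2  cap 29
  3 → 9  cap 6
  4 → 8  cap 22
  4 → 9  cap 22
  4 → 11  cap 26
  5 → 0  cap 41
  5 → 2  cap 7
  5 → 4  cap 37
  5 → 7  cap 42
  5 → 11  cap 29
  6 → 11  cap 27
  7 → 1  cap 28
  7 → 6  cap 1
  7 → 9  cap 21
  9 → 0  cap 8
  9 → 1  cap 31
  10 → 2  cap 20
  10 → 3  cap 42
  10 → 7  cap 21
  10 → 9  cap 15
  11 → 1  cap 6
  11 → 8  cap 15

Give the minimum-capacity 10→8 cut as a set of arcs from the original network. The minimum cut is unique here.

Min-cut arcs: {(1,5), (9,0), (11,8)} (total capacity 39)

augment #1: 10→9→0→8 push 8
augment #2: 10→2→6→11→8 push 15
augment #3: 10→7→1→5→0→8 push 16
max flow = 39; residual-reachable set from 10 gives S-side
cut edges (S→T): {(1,5), (9,0), (11,8)} total cap 39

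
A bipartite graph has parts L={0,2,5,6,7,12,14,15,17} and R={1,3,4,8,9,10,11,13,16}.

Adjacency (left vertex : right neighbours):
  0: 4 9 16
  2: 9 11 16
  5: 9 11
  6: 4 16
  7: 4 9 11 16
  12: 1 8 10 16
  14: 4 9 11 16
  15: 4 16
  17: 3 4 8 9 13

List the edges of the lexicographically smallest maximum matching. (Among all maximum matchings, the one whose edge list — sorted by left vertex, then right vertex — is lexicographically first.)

|M| = 6 (so the lex-smallest maximum matching has 6 edges)
process left vertices in ascending order; for each, take the smallest-labelled available neighbour that still permits 6 edges overall, or leave it unmatched if none does
lex-smallest matching: {0-4, 2-9, 5-11, 6-16, 12-1, 17-3}

Lex-smallest maximum matching: {(0,4), (2,9), (5,11), (6,16), (12,1), (17,3)}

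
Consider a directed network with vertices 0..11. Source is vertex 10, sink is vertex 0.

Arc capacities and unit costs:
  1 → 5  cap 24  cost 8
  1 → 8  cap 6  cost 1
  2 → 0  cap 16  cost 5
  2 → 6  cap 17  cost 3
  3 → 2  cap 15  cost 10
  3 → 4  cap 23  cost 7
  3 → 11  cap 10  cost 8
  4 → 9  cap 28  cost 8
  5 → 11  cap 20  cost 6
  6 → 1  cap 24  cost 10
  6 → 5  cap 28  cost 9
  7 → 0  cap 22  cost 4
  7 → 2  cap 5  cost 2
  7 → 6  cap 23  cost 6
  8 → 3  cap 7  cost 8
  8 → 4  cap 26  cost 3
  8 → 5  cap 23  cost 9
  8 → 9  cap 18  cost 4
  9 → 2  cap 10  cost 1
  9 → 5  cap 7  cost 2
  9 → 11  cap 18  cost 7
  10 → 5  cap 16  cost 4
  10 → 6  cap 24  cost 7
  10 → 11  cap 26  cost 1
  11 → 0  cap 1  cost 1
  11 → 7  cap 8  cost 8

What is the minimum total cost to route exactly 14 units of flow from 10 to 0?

Minimum cost for 14 units: 246

shortest-cost path #1: 10→11→0 push 1 @ unit cost 2 (adds 2)
shortest-cost path #2: 10→11→7→0 push 8 @ unit cost 13 (adds 104)
shortest-cost path #3: 10→6→1→8→9→2→0 push 5 @ unit cost 28 (adds 140)
total cost = 246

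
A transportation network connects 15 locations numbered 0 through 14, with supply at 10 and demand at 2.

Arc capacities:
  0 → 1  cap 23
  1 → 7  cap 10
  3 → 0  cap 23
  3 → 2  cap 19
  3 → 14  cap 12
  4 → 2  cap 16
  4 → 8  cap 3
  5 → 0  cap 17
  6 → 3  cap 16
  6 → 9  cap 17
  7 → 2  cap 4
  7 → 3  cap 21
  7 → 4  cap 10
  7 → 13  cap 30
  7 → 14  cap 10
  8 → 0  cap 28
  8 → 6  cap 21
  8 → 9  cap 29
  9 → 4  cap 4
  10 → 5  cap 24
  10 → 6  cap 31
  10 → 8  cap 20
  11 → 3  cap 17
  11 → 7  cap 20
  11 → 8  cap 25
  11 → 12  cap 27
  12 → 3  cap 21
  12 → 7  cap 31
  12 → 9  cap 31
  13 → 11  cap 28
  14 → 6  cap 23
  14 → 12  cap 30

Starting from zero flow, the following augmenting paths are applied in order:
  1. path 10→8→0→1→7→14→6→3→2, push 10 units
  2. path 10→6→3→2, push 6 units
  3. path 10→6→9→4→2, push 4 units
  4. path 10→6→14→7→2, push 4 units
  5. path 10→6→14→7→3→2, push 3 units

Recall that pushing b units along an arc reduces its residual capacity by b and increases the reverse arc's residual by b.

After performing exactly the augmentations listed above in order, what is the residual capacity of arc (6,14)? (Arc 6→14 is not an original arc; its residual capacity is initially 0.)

Residual capacity of (6,14): 3

after path 1 (10→8→0→1→7→14→6→3→2, push 10): res(6,14)=10
after path 2 (10→6→3→2, push 6): res(6,14)=10
after path 3 (10→6→9→4→2, push 4): res(6,14)=10
after path 4 (10→6→14→7→2, push 4): res(6,14)=6
after path 5 (10→6→14→7→3→2, push 3): res(6,14)=3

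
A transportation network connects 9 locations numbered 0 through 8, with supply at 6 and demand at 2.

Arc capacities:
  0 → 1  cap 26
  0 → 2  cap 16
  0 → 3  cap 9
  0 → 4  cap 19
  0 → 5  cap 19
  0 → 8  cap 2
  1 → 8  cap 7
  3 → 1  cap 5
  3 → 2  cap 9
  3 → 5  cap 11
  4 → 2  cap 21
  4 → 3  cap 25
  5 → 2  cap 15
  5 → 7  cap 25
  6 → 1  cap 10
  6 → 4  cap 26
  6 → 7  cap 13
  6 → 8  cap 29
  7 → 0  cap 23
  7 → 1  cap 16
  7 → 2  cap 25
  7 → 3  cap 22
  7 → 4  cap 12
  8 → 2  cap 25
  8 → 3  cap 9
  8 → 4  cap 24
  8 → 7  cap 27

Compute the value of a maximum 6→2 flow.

Maximum flow value: 75

augment #1: 6→4→2 bottleneck 21, total now 21
augment #2: 6→7→2 bottleneck 13, total now 34
augment #3: 6→8→2 bottleneck 25, total now 59
augment #4: 6→4→3→2 bottleneck 5, total now 64
augment #5: 6→8→3→2 bottleneck 4, total now 68
augment #6: 6→1→8→7→2 bottleneck 7, total now 75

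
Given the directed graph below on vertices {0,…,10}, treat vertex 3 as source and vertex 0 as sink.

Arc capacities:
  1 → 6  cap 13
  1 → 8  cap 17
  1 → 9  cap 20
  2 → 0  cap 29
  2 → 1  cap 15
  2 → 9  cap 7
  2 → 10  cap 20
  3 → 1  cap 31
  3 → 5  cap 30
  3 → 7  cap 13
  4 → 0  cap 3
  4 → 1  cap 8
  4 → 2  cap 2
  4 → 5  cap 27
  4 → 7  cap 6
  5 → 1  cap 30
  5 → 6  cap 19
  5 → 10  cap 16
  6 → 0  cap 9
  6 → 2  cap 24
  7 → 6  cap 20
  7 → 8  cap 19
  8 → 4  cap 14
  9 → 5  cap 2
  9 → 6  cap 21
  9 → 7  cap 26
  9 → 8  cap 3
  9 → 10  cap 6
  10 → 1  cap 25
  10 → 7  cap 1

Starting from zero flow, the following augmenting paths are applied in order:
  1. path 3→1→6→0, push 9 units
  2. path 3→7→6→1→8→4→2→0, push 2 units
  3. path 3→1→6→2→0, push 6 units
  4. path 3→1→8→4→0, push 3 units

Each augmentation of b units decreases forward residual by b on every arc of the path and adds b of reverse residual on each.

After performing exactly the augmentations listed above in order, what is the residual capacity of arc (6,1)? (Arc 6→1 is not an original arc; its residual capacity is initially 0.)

after path 1 (3→1→6→0, push 9): res(6,1)=9
after path 2 (3→7→6→1→8→4→2→0, push 2): res(6,1)=7
after path 3 (3→1→6→2→0, push 6): res(6,1)=13
after path 4 (3→1→8→4→0, push 3): res(6,1)=13

Residual capacity of (6,1): 13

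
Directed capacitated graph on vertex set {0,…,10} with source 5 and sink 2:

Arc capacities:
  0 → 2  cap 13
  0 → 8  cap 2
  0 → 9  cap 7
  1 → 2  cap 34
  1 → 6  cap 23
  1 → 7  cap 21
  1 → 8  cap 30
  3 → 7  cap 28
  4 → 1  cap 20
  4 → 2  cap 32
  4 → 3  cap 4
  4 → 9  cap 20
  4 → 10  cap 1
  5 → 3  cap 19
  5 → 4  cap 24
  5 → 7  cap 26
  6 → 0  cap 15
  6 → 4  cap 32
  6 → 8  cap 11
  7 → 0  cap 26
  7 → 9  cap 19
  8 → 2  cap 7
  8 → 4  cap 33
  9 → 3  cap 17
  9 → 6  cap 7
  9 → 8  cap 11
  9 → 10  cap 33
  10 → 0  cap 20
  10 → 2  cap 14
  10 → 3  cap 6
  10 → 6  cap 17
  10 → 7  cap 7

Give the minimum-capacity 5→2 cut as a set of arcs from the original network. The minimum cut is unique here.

Min-cut arcs: {(0,2), (0,8), (0,9), (5,4), (7,9)} (total capacity 65)

augment #1: 5→4→2 push 24
augment #2: 5→7→0→2 push 13
augment #3: 5→7→0→8→2 push 2
augment #4: 5→7→9→8→2 push 5
augment #5: 5→7→9→10→2 push 6
augment #6: 5→3→7→9→10→2 push 8
augment #7: 5→3→7→0→9→6→4→2 push 7
max flow = 65; residual-reachable set from 5 gives S-side
cut edges (S→T): {(0,2), (0,8), (0,9), (5,4), (7,9)} total cap 65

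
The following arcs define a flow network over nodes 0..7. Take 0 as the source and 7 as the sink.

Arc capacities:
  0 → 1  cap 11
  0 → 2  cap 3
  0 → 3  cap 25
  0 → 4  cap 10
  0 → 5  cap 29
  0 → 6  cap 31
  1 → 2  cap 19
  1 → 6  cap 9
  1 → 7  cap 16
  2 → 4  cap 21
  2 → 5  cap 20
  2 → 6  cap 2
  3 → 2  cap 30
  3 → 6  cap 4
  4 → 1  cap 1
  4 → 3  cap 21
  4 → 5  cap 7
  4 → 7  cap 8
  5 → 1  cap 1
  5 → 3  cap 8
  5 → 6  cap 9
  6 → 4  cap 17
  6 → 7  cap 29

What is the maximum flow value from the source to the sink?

augment #1: 0→1→7 bottleneck 11, total now 11
augment #2: 0→4→7 bottleneck 8, total now 19
augment #3: 0→6→7 bottleneck 29, total now 48
augment #4: 0→4→1→7 bottleneck 1, total now 49
augment #5: 0→5→1→7 bottleneck 1, total now 50

Maximum flow value: 50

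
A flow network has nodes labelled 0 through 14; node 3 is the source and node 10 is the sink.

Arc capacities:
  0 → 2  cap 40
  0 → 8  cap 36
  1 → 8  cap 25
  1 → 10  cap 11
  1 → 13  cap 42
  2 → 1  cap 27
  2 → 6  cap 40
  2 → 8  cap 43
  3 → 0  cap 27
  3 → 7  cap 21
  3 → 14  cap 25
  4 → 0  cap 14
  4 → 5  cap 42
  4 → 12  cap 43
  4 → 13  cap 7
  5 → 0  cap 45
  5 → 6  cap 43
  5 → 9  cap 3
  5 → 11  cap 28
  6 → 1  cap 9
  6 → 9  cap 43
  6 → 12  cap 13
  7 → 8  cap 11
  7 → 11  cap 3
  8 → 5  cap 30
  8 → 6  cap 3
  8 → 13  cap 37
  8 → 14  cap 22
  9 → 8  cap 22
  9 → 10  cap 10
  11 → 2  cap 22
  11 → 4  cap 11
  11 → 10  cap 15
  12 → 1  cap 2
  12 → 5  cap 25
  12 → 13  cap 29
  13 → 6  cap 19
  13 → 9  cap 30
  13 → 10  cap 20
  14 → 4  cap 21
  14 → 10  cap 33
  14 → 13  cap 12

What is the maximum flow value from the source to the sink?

Maximum flow value: 66

augment #1: 3→14→10 bottleneck 25, total now 25
augment #2: 3→7→11→10 bottleneck 3, total now 28
augment #3: 3→0→2→1→10 bottleneck 11, total now 39
augment #4: 3→0→8→13→10 bottleneck 16, total now 55
augment #5: 3→7→8→13→10 bottleneck 4, total now 59
augment #6: 3→7→8→14→10 bottleneck 7, total now 66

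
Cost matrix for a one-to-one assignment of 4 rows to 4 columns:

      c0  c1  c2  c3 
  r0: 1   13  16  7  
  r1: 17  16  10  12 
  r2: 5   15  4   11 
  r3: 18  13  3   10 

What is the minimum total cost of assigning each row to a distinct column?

optimal assignment: row0→col0 (cost 1), row1→col3 (cost 12), row2→col2 (cost 4), row3→col1 (cost 13)
total = 1 + 12 + 4 + 13 = 30

Minimum assignment cost: 30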